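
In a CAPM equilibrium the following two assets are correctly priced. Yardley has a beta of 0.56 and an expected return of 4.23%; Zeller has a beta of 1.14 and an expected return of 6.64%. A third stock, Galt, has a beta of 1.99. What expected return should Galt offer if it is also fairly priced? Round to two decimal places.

MRP (SML slope) = (6.64% − 4.23%) / (1.14 − 0.56) = 2.41% / 0.58 = 4.1552%
R_f (intercept) = 4.23% − 0.56 × 4.1552% = 1.9031%
E(R_Galt) = R_f + β × MRP = 1.9031% + 1.99 × 4.1552% = 10.17%

10.17%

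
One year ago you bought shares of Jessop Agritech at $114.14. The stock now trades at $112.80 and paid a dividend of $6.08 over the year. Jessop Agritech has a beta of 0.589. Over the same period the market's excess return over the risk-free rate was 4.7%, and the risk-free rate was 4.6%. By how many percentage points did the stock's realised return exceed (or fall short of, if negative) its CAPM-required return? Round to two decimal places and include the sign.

-3.22%

Realised HPR = (P1 + D1 − P0) / P0 = (112.80 + 6.08 − 114.14) / 114.14 = 4.74 / 114.14 = 4.1528%
CAPM required = R_f + β·MRP = 4.6% + 0.589 × 4.7% = 7.3683%
α = realised − required = 4.1528% − 7.3683% = -3.22%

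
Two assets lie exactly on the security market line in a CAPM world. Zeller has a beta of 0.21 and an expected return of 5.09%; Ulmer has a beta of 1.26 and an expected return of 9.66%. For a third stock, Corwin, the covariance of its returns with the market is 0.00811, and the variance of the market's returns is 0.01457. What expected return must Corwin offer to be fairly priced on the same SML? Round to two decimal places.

6.60%

MRP = (9.66% − 5.09%) / (1.26 − 0.21) = 4.3524%
R_f = 5.09% − 0.21 × 4.3524% = 4.1760%
β_Corwin = Cov / Var(R_m) = 0.00811 / 0.01457 = 0.5566
E(R_Corwin) = R_f + β × MRP = 4.1760% + 0.5566 × 4.3524% = 6.60%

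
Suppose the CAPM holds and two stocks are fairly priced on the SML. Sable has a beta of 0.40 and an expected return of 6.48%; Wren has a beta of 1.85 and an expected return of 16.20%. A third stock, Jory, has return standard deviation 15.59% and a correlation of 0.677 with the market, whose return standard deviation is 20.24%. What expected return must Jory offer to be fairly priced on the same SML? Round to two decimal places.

7.29%

MRP = (16.20% − 6.48%) / (1.85 − 0.40) = 6.7034%
R_f = 6.48% − 0.40 × 6.7034% = 3.7986%
β_Jory = ρ·σ_i/σ_m = 0.677 × 15.59 / 20.24 = 0.5215
E(R_Jory) = R_f + β × MRP = 3.7986% + 0.5215 × 6.7034% = 7.29%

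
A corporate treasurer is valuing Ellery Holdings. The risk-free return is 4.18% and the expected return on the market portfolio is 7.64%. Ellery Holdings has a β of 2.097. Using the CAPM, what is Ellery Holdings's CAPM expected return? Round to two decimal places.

Market risk premium = E(R_m) − R_f = 7.64% − 4.18% = 3.46%
E(R) = R_f + β × MRP = 4.18% + 2.097 × 3.46% = 11.44%

11.44%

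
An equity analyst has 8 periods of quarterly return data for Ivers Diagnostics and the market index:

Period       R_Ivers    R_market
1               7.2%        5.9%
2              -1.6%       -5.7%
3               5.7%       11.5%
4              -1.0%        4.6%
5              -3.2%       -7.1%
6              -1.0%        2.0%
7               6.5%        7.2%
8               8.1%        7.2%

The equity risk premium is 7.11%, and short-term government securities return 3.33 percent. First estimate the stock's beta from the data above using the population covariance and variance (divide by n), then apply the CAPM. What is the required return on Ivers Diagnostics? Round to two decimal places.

7.45%

Mean R_i = (7.2 − 1.6 + 5.7 − 1.0 − 3.2 − 1.0 + 6.5 + 8.1) / 8 = 2.5875%
Mean R_m = (5.9 − 5.7 + 11.5 + 4.6 − 7.1 + 2.0 + 7.2 + 7.2) / 8 = 3.2000%
Σ(R_i − R̄_i)(R_m − R̄_m) = 172.1500  ⇒  Cov = 172.1500 / 8 = 21.5188
Σ(R_m − R̄_m)² = 296.8800  ⇒  Var(R_m) = 296.8800 / 8 = 37.1100
β = Cov / Var(R_m) = 21.5188 / 37.1100 = 0.5799
E(R) = R_f + β × MRP = 3.33% + 0.5799 × 7.11% = 7.45%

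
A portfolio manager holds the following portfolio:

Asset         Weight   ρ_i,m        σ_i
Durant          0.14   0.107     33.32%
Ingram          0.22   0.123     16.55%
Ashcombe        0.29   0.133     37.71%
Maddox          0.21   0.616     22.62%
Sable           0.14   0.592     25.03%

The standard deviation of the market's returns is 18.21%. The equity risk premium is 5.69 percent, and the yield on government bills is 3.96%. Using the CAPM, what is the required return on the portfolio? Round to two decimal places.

6.27%

β_Durant = 0.107 × 33.32% / 18.21% = 0.1958
β_Ingram = 0.123 × 16.55% / 18.21% = 0.1118
β_Ashcombe = 0.133 × 37.71% / 18.21% = 0.2754
β_Maddox = 0.616 × 22.62% / 18.21% = 0.7652
β_Sable = 0.592 × 25.03% / 18.21% = 0.8137
β_P = Σ w_i β_i = 0.14×0.1958 + 0.22×0.1118 + 0.29×0.2754 + 0.21×0.7652 + 0.14×0.8137 = 0.4065
E(R_P) = R_f + β_P × MRP = 3.96% + 0.4065 × 5.69% = 6.27%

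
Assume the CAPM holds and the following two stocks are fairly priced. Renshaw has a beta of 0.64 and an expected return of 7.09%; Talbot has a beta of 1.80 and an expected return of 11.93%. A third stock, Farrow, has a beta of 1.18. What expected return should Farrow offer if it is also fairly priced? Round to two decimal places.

MRP (SML slope) = (11.93% − 7.09%) / (1.80 − 0.64) = 4.84% / 1.16 = 4.1724%
R_f (intercept) = 7.09% − 0.64 × 4.1724% = 4.4197%
E(R_Farrow) = R_f + β × MRP = 4.4197% + 1.18 × 4.1724% = 9.34%

9.34%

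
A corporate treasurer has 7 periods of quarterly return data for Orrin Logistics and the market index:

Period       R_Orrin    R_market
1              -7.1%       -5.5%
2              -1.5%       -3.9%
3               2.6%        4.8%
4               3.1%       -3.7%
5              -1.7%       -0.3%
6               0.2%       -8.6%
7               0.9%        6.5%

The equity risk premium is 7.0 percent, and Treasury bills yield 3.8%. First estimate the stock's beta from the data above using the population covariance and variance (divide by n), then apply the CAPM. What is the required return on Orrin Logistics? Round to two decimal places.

Mean R_i = (-7.1 − 1.5 + 2.6 + 3.1 − 1.7 + 0.2 + 0.9) / 7 = -0.5000%
Mean R_m = (-5.5 − 3.9 + 4.8 − 3.7 − 0.3 − 8.6 + 6.5) / 7 = -1.5286%
Σ(R_i − R̄_i)(R_m − R̄_m) = 45.2000  ⇒  Cov = 45.2000 / 7 = 6.4571
Σ(R_m − R̄_m)² = 182.1343  ⇒  Var(R_m) = 182.1343 / 7 = 26.0192
β = Cov / Var(R_m) = 6.4571 / 26.0192 = 0.2482
E(R) = R_f + β × MRP = 3.8% + 0.2482 × 7.0% = 5.54%

5.54%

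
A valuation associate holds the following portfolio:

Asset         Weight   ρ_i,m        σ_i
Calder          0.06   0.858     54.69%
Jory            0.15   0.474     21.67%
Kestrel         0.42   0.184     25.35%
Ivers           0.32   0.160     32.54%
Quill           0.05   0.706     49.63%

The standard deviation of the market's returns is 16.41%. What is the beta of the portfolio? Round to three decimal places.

0.593

β_Calder = 0.858 × 54.69% / 16.41% = 2.8595
β_Jory = 0.474 × 21.67% / 16.41% = 0.6259
β_Kestrel = 0.184 × 25.35% / 16.41% = 0.2842
β_Ivers = 0.160 × 32.54% / 16.41% = 0.3173
β_Quill = 0.706 × 49.63% / 16.41% = 2.1352
β_P = Σ w_i β_i = 0.06×2.8595 + 0.15×0.6259 + 0.42×0.2842 + 0.32×0.3173 + 0.05×2.1352 = 0.5931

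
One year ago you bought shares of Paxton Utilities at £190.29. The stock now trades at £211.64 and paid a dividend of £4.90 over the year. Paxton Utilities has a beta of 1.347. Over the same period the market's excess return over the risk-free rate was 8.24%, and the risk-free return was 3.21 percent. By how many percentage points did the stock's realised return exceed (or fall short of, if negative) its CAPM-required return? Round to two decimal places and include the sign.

-0.51%

Realised HPR = (P1 + D1 − P0) / P0 = (211.64 + 4.90 − 190.29) / 190.29 = 26.25 / 190.29 = 13.7947%
CAPM required = R_f + β·MRP = 3.21% + 1.347 × 8.24% = 14.30928%
α = realised − required = 13.7947% − 14.30928% = -0.51%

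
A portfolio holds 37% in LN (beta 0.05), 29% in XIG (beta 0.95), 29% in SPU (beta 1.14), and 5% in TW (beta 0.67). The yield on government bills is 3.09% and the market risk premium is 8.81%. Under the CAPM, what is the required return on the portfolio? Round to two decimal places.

8.89%

β_P = Σ w_i β_i = 0.37×0.05 + 0.29×0.95 + 0.29×1.14 + 0.05×0.67 = 0.6581
E(R_P) = R_f + β_P × MRP = 3.09% + 0.6581 × 8.81% = 8.89%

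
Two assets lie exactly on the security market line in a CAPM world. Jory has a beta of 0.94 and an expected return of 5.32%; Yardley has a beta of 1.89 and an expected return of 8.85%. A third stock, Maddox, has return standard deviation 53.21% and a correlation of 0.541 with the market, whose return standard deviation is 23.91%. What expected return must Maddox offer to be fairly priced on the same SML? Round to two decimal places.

6.30%

MRP = (8.85% − 5.32%) / (1.89 − 0.94) = 3.7158%
R_f = 5.32% − 0.94 × 3.7158% = 1.8271%
β_Maddox = ρ·σ_i/σ_m = 0.541 × 53.21 / 23.91 = 1.2040
E(R_Maddox) = R_f + β × MRP = 1.8271% + 1.2040 × 3.7158% = 6.30%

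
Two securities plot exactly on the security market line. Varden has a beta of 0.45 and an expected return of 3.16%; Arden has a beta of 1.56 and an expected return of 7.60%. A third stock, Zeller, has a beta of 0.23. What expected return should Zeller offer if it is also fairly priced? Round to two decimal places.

MRP (SML slope) = (7.60% − 3.16%) / (1.56 − 0.45) = 4.44% / 1.11 = 4.0000%
R_f (intercept) = 3.16% − 0.45 × 4.0000% = 1.3600%
E(R_Zeller) = R_f + β × MRP = 1.3600% + 0.23 × 4.0000% = 2.28%

2.28%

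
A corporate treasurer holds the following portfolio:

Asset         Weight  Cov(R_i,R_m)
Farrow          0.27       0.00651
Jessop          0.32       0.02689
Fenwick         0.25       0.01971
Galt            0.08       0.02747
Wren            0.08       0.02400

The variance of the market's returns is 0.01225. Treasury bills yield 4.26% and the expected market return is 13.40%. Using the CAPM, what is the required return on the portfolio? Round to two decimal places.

18.74%

β_Farrow = 0.00651 / 0.01225 = 0.5314
β_Jessop = 0.02689 / 0.01225 = 2.1951
β_Fenwick = 0.01971 / 0.01225 = 1.6090
β_Galt = 0.02747 / 0.01225 = 2.2424
β_Wren = 0.02400 / 0.01225 = 1.9592
β_P = Σ w_i β_i = 0.27×0.5314 + 0.32×2.1951 + 0.25×1.6090 + 0.08×2.2424 + 0.08×1.9592 = 1.5843
MRP = 13.40% − 4.26% = 9.14%
E(R_P) = R_f + β_P × MRP = 4.26% + 1.5843 × 9.14% = 18.74%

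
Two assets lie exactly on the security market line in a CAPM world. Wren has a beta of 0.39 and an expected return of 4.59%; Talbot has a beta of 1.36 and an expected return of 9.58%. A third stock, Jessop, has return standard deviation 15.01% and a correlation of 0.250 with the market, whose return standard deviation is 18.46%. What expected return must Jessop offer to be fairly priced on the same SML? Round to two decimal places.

MRP = (9.58% − 4.59%) / (1.36 − 0.39) = 5.1443%
R_f = 4.59% − 0.39 × 5.1443% = 2.5837%
β_Jessop = ρ·σ_i/σ_m = 0.250 × 15.01 / 18.46 = 0.2033
E(R_Jessop) = R_f + β × MRP = 2.5837% + 0.2033 × 5.1443% = 3.63%

3.63%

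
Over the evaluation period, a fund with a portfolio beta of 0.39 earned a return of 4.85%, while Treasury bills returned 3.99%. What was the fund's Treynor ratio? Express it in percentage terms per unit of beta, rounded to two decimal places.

Treynor = (R_P − R_f) / β_P = (4.85% − 3.99%) / 0.3900 = 0.86% / 0.3900 = 2.21%

2.21%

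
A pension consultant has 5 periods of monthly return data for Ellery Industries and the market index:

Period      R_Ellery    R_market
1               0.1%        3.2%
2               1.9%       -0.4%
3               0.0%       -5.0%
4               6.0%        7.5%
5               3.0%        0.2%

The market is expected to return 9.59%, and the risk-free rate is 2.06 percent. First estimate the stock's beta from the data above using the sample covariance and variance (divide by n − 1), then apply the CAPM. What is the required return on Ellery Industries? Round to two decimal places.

4.97%

Mean R_i = (0.1 + 1.9 + 0.0 + 6.0 + 3.0) / 5 = 2.2000%
Mean R_m = (3.2 − 0.4 − 5.0 + 7.5 + 0.2) / 5 = 1.1000%
Σ(R_i − R̄_i)(R_m − R̄_m) = 33.0600  ⇒  Cov = 33.0600 / 4 = 8.2650
Σ(R_m − R̄_m)² = 85.6400  ⇒  Var(R_m) = 85.6400 / 4 = 21.4100
β = Cov / Var(R_m) = 8.2650 / 21.4100 = 0.3860
MRP = 9.59% − 2.06% = 7.53%
E(R) = R_f + β × MRP = 2.06% + 0.3860 × 7.53% = 4.97%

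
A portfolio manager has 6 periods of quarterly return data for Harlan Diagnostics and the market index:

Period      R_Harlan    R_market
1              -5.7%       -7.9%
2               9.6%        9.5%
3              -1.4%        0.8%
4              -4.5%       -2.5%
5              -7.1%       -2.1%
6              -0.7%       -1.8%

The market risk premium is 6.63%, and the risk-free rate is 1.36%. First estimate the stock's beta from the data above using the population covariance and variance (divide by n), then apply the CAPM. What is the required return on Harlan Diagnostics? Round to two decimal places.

7.65%

Mean R_i = (-5.7 + 9.6 − 1.4 − 4.5 − 7.1 − 0.7) / 6 = -1.6333%
Mean R_m = (-7.9 + 9.5 + 0.8 − 2.5 − 2.1 − 1.8) / 6 = -0.6667%
Σ(R_i − R̄_i)(R_m − R̄_m) = 155.9967  ⇒  Cov = 155.9967 / 6 = 25.9995
Σ(R_m − R̄_m)² = 164.5333  ⇒  Var(R_m) = 164.5333 / 6 = 27.4222
β = Cov / Var(R_m) = 25.9995 / 27.4222 = 0.9481
E(R) = R_f + β × MRP = 1.36% + 0.9481 × 6.63% = 7.65%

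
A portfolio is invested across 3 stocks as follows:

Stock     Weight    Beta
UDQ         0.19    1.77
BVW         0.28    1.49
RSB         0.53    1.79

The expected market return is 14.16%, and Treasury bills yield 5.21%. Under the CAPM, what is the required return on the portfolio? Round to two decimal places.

20.44%

β_P = Σ w_i β_i = 0.19×1.77 + 0.28×1.49 + 0.53×1.79 = 1.7022
MRP = 14.16% − 5.21% = 8.95%
E(R_P) = R_f + β_P × MRP = 5.21% + 1.7022 × 8.95% = 20.44%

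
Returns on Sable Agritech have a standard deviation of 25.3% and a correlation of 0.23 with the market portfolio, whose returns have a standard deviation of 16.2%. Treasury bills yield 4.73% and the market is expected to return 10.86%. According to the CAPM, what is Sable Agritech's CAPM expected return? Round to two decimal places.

6.93%

β = ρ × σ_i / σ_m = 0.23 × 25.3% / 16.2% = 0.3592
MRP = 10.86% − 4.73% = 6.13%
E(R) = 4.73% + 0.3592 × 6.13% = 6.93%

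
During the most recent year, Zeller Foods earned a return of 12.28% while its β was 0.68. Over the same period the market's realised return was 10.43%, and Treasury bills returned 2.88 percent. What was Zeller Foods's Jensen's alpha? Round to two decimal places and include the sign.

+4.27%

Market excess return = 10.43% − 2.88% = 7.55%
CAPM benchmark = R_f + β(R_m − R_f) = 2.88% + 0.68 × 7.55% = 8.0140%
α = actual − benchmark = 12.28% − 8.0140% = +4.27%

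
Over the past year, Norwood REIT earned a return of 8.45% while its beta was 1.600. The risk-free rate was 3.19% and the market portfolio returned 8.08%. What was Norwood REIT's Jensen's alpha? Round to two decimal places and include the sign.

-2.56%

Market excess return = 8.08% − 3.19% = 4.89%
CAPM benchmark = R_f + β(R_m − R_f) = 3.19% + 1.600 × 4.89% = 11.01400%
α = actual − benchmark = 8.45% − 11.01400% = -2.56%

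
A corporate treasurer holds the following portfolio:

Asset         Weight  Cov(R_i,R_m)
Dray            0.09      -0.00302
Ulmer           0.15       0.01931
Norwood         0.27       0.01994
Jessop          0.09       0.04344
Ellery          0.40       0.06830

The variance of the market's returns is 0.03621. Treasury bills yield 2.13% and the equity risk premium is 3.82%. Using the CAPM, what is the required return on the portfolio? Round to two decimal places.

6.27%

β_Dray = -0.00302 / 0.03621 = -0.0834
β_Ulmer = 0.01931 / 0.03621 = 0.5333
β_Norwood = 0.01994 / 0.03621 = 0.5507
β_Jessop = 0.04344 / 0.03621 = 1.1997
β_Ellery = 0.06830 / 0.03621 = 1.8862
β_P = Σ w_i β_i = 0.09×-0.0834 + 0.15×0.5333 + 0.27×0.5507 + 0.09×1.1997 + 0.40×1.8862 = 1.0836
E(R_P) = R_f + β_P × MRP = 2.13% + 1.0836 × 3.82% = 6.27%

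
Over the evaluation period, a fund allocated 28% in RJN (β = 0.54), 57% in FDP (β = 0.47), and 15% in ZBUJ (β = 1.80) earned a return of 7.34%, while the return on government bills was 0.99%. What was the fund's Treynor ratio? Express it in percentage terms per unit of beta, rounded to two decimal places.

9.21%

β_P = 0.28×0.54 + 0.57×0.47 + 0.15×1.80 = 0.6891
Treynor = (R_P − R_f) / β_P = (7.34% − 0.99%) / 0.6891 = 6.35% / 0.6891 = 9.21%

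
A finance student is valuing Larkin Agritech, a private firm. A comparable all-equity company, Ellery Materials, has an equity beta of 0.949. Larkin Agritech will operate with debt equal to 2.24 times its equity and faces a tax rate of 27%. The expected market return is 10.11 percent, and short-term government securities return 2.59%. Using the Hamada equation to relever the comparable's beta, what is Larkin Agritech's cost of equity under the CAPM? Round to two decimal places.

β_L = β_U × [1 + (1 − t)(D/E)] = 0.949 × [1 + (1 − 0.27) × 2.24]
    = 0.949 × [1 + 0.73 × 2.24] = 0.949 × 2.6352 = 2.5008
MRP = 10.11% − 2.59% = 7.52%
E(R) = R_f + β_L × MRP = 2.59% + 2.5008 × 7.52% = 21.40%

21.40%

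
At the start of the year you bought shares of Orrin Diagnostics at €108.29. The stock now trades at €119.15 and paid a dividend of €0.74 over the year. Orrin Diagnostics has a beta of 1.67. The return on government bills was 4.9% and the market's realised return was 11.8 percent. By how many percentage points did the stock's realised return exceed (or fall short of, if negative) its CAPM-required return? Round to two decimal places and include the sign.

Realised HPR = (P1 + D1 − P0) / P0 = (119.15 + 0.74 − 108.29) / 108.29 = 11.60 / 108.29 = 10.7120%
MRP = 11.8% − 4.9% = 6.90%
CAPM required = R_f + β·MRP = 4.9% + 1.67 × 6.9% = 16.4230%
α = realised − required = 10.7120% − 16.4230% = -5.71%

-5.71%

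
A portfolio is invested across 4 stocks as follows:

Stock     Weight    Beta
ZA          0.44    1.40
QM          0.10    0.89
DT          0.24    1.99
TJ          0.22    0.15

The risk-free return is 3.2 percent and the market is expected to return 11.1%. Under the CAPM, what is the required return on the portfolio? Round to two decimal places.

β_P = Σ w_i β_i = 0.44×1.40 + 0.10×0.89 + 0.24×1.99 + 0.22×0.15 = 1.2156
MRP = 11.1% − 3.2% = 7.90%
E(R_P) = R_f + β_P × MRP = 3.2% + 1.2156 × 7.9% = 12.80%

12.80%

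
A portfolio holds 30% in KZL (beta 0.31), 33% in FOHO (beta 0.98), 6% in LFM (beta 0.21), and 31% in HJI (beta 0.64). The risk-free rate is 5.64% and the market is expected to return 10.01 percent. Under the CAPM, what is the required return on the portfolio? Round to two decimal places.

8.38%

β_P = Σ w_i β_i = 0.30×0.31 + 0.33×0.98 + 0.06×0.21 + 0.31×0.64 = 0.6274
MRP = 10.01% − 5.64% = 4.37%
E(R_P) = R_f + β_P × MRP = 5.64% + 0.6274 × 4.37% = 8.38%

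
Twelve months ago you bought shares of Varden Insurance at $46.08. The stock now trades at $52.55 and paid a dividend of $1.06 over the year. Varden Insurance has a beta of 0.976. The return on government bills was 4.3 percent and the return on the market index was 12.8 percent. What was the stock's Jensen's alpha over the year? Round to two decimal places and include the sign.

+3.75%

Realised HPR = (P1 + D1 − P0) / P0 = (52.55 + 1.06 − 46.08) / 46.08 = 7.53 / 46.08 = 16.3411%
MRP = 12.8% − 4.3% = 8.50%
CAPM required = R_f + β·MRP = 4.3% + 0.976 × 8.5% = 12.5960%
α = realised − required = 16.3411% − 12.5960% = +3.75%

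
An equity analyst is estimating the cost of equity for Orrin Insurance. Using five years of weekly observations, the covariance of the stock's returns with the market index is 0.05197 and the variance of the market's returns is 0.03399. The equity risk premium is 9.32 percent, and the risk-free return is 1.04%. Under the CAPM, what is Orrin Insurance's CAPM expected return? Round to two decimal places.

β = Cov(R_i, R_m) / Var(R_m) = 0.05197 / 0.03399 = 1.5290
E(R) = R_f + β × MRP = 1.04% + 1.5290 × 9.32% = 15.29%

15.29%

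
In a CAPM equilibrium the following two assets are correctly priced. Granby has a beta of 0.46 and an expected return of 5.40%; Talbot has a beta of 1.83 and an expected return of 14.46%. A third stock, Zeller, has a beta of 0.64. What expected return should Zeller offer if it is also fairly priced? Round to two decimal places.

6.59%

MRP (SML slope) = (14.46% − 5.40%) / (1.83 − 0.46) = 9.06% / 1.37 = 6.6131%
R_f (intercept) = 5.40% − 0.46 × 6.6131% = 2.3580%
E(R_Zeller) = R_f + β × MRP = 2.3580% + 0.64 × 6.6131% = 6.59%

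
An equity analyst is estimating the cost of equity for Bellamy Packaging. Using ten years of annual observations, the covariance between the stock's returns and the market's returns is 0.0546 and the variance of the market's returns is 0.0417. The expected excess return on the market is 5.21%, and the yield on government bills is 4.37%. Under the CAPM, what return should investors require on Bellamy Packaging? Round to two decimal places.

β = Cov(R_i, R_m) / Var(R_m) = 0.0546 / 0.0417 = 1.3094
E(R) = R_f + β × MRP = 4.37% + 1.3094 × 5.21% = 11.19%

11.19%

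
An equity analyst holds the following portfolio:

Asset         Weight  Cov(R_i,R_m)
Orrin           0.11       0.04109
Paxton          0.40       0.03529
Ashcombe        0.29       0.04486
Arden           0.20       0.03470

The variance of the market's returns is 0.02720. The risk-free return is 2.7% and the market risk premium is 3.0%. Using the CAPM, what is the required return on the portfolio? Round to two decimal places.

6.96%

β_Orrin = 0.04109 / 0.02720 = 1.5107
β_Paxton = 0.03529 / 0.02720 = 1.2974
β_Ashcombe = 0.04486 / 0.02720 = 1.6493
β_Arden = 0.03470 / 0.02720 = 1.2757
β_P = Σ w_i β_i = 0.11×1.5107 + 0.40×1.2974 + 0.29×1.6493 + 0.20×1.2757 = 1.4186
E(R_P) = R_f + β_P × MRP = 2.7% + 1.4186 × 3.0% = 6.96%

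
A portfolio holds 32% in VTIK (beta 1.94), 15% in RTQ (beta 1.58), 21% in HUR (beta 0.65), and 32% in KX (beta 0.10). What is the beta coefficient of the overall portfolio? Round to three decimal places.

β_P = Σ w_i β_i = 0.32×1.94 + 0.15×1.58 + 0.21×0.65 + 0.32×0.10 = 1.0263

1.026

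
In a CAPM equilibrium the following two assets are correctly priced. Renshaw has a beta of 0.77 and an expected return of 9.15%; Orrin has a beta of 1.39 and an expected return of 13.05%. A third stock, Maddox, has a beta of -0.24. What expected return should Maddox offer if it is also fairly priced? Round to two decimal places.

MRP (SML slope) = (13.05% − 9.15%) / (1.39 − 0.77) = 3.90% / 0.62 = 6.2903%
R_f (intercept) = 9.15% − 0.77 × 6.2903% = 4.3065%
E(R_Maddox) = R_f + β × MRP = 4.3065% + -0.24 × 6.2903% = 2.80%

2.80%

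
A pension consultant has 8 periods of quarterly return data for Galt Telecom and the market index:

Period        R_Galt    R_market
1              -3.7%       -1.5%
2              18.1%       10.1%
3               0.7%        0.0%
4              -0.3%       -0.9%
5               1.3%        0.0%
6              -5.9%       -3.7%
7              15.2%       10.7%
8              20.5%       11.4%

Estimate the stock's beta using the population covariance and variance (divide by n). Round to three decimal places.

Mean R_i = (-3.7 + 18.1 + 0.7 − 0.3 + 1.3 − 5.9 + 15.2 + 20.5) / 8 = 5.7375%
Mean R_m = (-1.5 + 10.1 + 0.0 − 0.9 + 0.0 − 3.7 + 10.7 + 11.4) / 8 = 3.2625%
Σ(R_i − R̄_i)(R_m − R̄_m) = 457.0513  ⇒  Cov = 457.0513 / 8 = 57.1314
Σ(R_m − R̄_m)² = 278.0588  ⇒  Var(R_m) = 278.0588 / 8 = 34.7574
β = Cov / Var(R_m) = 57.1314 / 34.7574 = 1.6437

1.644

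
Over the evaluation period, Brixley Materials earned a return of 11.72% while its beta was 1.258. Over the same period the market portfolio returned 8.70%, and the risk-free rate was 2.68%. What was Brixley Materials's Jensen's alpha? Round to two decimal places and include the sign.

+1.47%

Market excess return = 8.70% − 2.68% = 6.02%
CAPM benchmark = R_f + β(R_m − R_f) = 2.68% + 1.258 × 6.02% = 10.25316%
α = actual − benchmark = 11.72% − 10.25316% = +1.47%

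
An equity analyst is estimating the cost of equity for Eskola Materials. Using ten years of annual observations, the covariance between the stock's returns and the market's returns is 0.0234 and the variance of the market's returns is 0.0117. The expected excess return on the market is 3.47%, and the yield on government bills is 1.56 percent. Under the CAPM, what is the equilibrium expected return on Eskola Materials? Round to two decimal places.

8.50%

β = Cov(R_i, R_m) / Var(R_m) = 0.0234 / 0.0117 = 2.0000
E(R) = R_f + β × MRP = 1.56% + 2.0000 × 3.47% = 8.50%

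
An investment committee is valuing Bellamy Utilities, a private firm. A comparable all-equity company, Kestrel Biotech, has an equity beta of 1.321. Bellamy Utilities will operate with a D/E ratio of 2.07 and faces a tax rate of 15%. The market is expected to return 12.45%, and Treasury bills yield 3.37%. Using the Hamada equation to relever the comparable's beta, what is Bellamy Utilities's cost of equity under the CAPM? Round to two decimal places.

36.47%

β_L = β_U × [1 + (1 − t)(D/E)] = 1.321 × [1 + (1 − 0.15) × 2.07]
    = 1.321 × [1 + 0.85 × 2.07] = 1.321 × 2.7595 = 3.6453
MRP = 12.45% − 3.37% = 9.08%
E(R) = R_f + β_L × MRP = 3.37% + 3.6453 × 9.08% = 36.47%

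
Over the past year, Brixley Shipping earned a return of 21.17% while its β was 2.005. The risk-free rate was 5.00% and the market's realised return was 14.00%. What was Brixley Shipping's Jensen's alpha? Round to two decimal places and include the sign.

-1.88%

Market excess return = 14.00% − 5.00% = 9.00%
CAPM benchmark = R_f + β(R_m − R_f) = 5.00% + 2.005 × 9.00% = 23.04500%
α = actual − benchmark = 21.17% − 23.04500% = -1.88%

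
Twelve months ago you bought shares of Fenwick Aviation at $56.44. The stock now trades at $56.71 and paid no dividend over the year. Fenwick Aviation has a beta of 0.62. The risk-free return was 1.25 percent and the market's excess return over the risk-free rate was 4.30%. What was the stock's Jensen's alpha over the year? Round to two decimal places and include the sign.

Realised HPR = (P1 + D1 − P0) / P0 = (56.71 + 0.00 − 56.44) / 56.44 = 0.27 / 56.44 = 0.4784%
CAPM required = R_f + β·MRP = 1.25% + 0.62 × 4.30% = 3.9160%
α = realised − required = 0.4784% − 3.9160% = -3.44%

-3.44%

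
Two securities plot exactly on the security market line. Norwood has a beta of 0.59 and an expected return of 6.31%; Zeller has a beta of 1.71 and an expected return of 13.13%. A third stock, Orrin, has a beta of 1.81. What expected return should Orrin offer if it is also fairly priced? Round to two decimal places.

13.74%

MRP (SML slope) = (13.13% − 6.31%) / (1.71 − 0.59) = 6.82% / 1.12 = 6.0893%
R_f (intercept) = 6.31% − 0.59 × 6.0893% = 2.7173%
E(R_Orrin) = R_f + β × MRP = 2.7173% + 1.81 × 6.0893% = 13.74%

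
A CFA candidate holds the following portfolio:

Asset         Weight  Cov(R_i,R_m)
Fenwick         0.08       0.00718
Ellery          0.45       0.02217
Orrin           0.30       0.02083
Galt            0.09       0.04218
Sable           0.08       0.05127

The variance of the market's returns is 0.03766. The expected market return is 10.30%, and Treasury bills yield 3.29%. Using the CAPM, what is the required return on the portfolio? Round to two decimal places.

7.89%

β_Fenwick = 0.00718 / 0.03766 = 0.1907
β_Ellery = 0.02217 / 0.03766 = 0.5887
β_Orrin = 0.02083 / 0.03766 = 0.5531
β_Galt = 0.04218 / 0.03766 = 1.1200
β_Sable = 0.05127 / 0.03766 = 1.3614
β_P = Σ w_i β_i = 0.08×0.1907 + 0.45×0.5887 + 0.30×0.5531 + 0.09×1.1200 + 0.08×1.3614 = 0.6558
MRP = 10.30% − 3.29% = 7.01%
E(R_P) = R_f + β_P × MRP = 3.29% + 0.6558 × 7.01% = 7.89%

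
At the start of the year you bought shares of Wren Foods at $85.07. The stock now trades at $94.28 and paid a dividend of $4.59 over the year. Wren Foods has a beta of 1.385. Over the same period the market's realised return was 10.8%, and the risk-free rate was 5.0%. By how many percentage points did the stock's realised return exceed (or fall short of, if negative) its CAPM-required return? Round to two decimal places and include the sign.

+3.19%

Realised HPR = (P1 + D1 − P0) / P0 = (94.28 + 4.59 − 85.07) / 85.07 = 13.80 / 85.07 = 16.2219%
MRP = 10.8% − 5.0% = 5.80%
CAPM required = R_f + β·MRP = 5.0% + 1.385 × 5.8% = 13.0330%
α = realised − required = 16.2219% − 13.0330% = +3.19%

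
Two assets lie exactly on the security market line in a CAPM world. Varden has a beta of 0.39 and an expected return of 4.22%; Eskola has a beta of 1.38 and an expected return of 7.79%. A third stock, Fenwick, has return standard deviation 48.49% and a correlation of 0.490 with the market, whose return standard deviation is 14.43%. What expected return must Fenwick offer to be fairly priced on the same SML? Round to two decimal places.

8.75%

MRP = (7.79% − 4.22%) / (1.38 − 0.39) = 3.6061%
R_f = 4.22% − 0.39 × 3.6061% = 2.8136%
β_Fenwick = ρ·σ_i/σ_m = 0.490 × 48.49 / 14.43 = 1.6466
E(R_Fenwick) = R_f + β × MRP = 2.8136% + 1.6466 × 3.6061% = 8.75%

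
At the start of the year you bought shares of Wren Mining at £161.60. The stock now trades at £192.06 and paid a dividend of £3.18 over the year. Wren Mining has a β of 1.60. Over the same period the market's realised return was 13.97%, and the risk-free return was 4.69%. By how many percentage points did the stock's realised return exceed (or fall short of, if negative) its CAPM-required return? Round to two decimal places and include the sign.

Realised HPR = (P1 + D1 − P0) / P0 = (192.06 + 3.18 − 161.60) / 161.60 = 33.64 / 161.60 = 20.8168%
MRP = 13.97% − 4.69% = 9.28%
CAPM required = R_f + β·MRP = 4.69% + 1.60 × 9.28% = 19.5380%
α = realised − required = 20.8168% − 19.5380% = +1.28%

+1.28%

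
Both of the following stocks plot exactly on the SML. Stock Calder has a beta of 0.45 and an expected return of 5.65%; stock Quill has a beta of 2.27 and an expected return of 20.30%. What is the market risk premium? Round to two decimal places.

8.05%

Both satisfy E(R) = R_f + β·MRP, so the slope of the SML is
MRP = (20.30% − 5.65%) / (2.27 − 0.45) = 14.65% / 1.82 = 8.0495%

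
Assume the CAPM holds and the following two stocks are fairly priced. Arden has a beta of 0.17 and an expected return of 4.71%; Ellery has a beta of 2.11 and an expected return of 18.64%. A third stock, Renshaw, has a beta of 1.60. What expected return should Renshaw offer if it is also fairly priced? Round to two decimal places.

14.98%

MRP (SML slope) = (18.64% − 4.71%) / (2.11 − 0.17) = 13.93% / 1.94 = 7.1804%
R_f (intercept) = 4.71% − 0.17 × 7.1804% = 3.4893%
E(R_Renshaw) = R_f + β × MRP = 3.4893% + 1.60 × 7.1804% = 14.98%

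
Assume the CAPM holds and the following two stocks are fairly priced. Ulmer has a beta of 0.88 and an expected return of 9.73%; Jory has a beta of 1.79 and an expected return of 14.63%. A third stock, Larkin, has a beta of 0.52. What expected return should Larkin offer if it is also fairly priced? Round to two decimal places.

MRP (SML slope) = (14.63% − 9.73%) / (1.79 − 0.88) = 4.90% / 0.91 = 5.3846%
R_f (intercept) = 9.73% − 0.88 × 5.3846% = 4.9916%
E(R_Larkin) = R_f + β × MRP = 4.9916% + 0.52 × 5.3846% = 7.79%

7.79%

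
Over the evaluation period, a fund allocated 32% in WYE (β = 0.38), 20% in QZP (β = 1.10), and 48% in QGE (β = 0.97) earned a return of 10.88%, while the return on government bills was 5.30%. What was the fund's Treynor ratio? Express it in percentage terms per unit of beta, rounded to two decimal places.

6.91%

β_P = 0.32×0.38 + 0.20×1.10 + 0.48×0.97 = 0.8072
Treynor = (R_P − R_f) / β_P = (10.88% − 5.30%) / 0.8072 = 5.58% / 0.8072 = 6.91%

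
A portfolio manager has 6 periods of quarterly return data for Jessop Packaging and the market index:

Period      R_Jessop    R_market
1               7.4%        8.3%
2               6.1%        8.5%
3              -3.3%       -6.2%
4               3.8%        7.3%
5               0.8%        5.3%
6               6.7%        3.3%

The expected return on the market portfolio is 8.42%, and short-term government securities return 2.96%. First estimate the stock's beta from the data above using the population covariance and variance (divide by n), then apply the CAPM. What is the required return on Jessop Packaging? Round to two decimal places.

Mean R_i = (7.4 + 6.1 − 3.3 + 3.8 + 0.8 + 6.7) / 6 = 3.5833%
Mean R_m = (8.3 + 8.5 − 6.2 + 7.3 + 5.3 + 3.3) / 6 = 4.4167%
Σ(R_i − R̄_i)(R_m − R̄_m) = 92.8617  ⇒  Cov = 92.8617 / 6 = 15.4770
Σ(R_m − R̄_m)² = 154.8083  ⇒  Var(R_m) = 154.8083 / 6 = 25.8014
β = Cov / Var(R_m) = 15.4770 / 25.8014 = 0.5999
MRP = 8.42% − 2.96% = 5.46%
E(R) = R_f + β × MRP = 2.96% + 0.5999 × 5.46% = 6.24%

6.24%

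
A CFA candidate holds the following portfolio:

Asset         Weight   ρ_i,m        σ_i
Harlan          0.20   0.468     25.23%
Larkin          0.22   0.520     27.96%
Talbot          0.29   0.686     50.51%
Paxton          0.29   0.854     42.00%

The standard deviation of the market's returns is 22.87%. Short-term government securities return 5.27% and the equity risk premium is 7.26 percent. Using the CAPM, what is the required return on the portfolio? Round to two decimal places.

13.53%

β_Harlan = 0.468 × 25.23% / 22.87% = 0.5163
β_Larkin = 0.520 × 27.96% / 22.87% = 0.6357
β_Talbot = 0.686 × 50.51% / 22.87% = 1.5151
β_Paxton = 0.854 × 42.00% / 22.87% = 1.5683
β_P = Σ w_i β_i = 0.20×0.5163 + 0.22×0.6357 + 0.29×1.5151 + 0.29×1.5683 = 1.1373
E(R_P) = R_f + β_P × MRP = 5.27% + 1.1373 × 7.26% = 13.53%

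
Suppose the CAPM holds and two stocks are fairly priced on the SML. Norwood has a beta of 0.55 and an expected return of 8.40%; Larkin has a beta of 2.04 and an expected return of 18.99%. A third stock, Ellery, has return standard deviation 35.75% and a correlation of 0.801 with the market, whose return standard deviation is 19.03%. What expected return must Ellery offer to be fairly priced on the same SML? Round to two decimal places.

MRP = (18.99% − 8.40%) / (2.04 − 0.55) = 7.1074%
R_f = 8.40% − 0.55 × 7.1074% = 4.4909%
β_Ellery = ρ·σ_i/σ_m = 0.801 × 35.75 / 19.03 = 1.5048
E(R_Ellery) = R_f + β × MRP = 4.4909% + 1.5048 × 7.1074% = 15.19%

15.19%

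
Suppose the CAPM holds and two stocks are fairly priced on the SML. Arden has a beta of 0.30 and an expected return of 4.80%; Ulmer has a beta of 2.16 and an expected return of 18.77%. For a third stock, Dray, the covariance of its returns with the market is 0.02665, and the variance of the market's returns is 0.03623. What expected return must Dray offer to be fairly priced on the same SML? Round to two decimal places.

8.07%

MRP = (18.77% − 4.80%) / (2.16 − 0.30) = 7.5108%
R_f = 4.80% − 0.30 × 7.5108% = 2.5468%
β_Dray = Cov / Var(R_m) = 0.02665 / 0.03623 = 0.7356
E(R_Dray) = R_f + β × MRP = 2.5468% + 0.7356 × 7.5108% = 8.07%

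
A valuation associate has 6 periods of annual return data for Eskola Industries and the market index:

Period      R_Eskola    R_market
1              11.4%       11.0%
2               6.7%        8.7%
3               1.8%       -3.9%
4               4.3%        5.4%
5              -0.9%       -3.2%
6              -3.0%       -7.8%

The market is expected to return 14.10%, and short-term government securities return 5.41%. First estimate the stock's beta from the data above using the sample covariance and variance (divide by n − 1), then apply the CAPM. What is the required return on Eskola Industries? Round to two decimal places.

Mean R_i = (11.4 + 6.7 + 1.8 + 4.3 − 0.9 − 3.0) / 6 = 3.3833%
Mean R_m = (11.0 + 8.7 − 3.9 + 5.4 − 3.2 − 7.8) / 6 = 1.7000%
Σ(R_i − R̄_i)(R_m − R̄_m) = 191.6600  ⇒  Cov = 191.6600 / 5 = 38.3320
Σ(R_m − R̄_m)² = 294.8000  ⇒  Var(R_m) = 294.8000 / 5 = 58.9600
β = Cov / Var(R_m) = 38.3320 / 58.9600 = 0.6501
MRP = 14.10% − 5.41% = 8.69%
E(R) = R_f + β × MRP = 5.41% + 0.6501 × 8.69% = 11.06%

11.06%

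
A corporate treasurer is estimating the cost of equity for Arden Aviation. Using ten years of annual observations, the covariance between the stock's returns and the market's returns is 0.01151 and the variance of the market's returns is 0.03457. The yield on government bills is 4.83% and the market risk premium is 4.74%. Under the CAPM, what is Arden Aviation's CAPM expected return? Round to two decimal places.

β = Cov(R_i, R_m) / Var(R_m) = 0.01151 / 0.03457 = 0.3329
E(R) = R_f + β × MRP = 4.83% + 0.3329 × 4.74% = 6.41%

6.41%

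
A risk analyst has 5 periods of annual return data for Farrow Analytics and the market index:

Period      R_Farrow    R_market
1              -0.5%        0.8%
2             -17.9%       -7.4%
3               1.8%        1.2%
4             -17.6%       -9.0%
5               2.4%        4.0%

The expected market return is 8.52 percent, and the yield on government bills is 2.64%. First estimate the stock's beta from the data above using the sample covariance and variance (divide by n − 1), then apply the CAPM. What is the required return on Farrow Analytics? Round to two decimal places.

13.14%

Mean R_i = (-0.5 − 17.9 + 1.8 − 17.6 + 2.4) / 5 = -6.3600%
Mean R_m = (0.8 − 7.4 + 1.2 − 9.0 + 4.0) / 5 = -2.0800%
Σ(R_i − R̄_i)(R_m − R̄_m) = 236.0760  ⇒  Cov = 236.0760 / 4 = 59.0190
Σ(R_m − R̄_m)² = 132.2080  ⇒  Var(R_m) = 132.2080 / 4 = 33.0520
β = Cov / Var(R_m) = 59.0190 / 33.0520 = 1.7856
MRP = 8.52% − 2.64% = 5.88%
E(R) = R_f + β × MRP = 2.64% + 1.7856 × 5.88% = 13.14%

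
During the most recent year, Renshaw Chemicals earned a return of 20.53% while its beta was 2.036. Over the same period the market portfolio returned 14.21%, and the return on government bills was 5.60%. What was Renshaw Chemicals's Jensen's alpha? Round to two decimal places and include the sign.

Market excess return = 14.21% − 5.60% = 8.61%
CAPM benchmark = R_f + β(R_m − R_f) = 5.60% + 2.036 × 8.61% = 23.12996%
α = actual − benchmark = 20.53% − 23.12996% = -2.60%

-2.60%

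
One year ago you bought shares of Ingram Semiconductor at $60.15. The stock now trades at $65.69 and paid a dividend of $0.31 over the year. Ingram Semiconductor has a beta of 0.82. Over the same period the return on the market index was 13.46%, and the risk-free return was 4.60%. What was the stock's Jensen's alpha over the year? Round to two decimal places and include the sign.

Realised HPR = (P1 + D1 − P0) / P0 = (65.69 + 0.31 − 60.15) / 60.15 = 5.85 / 60.15 = 9.7257%
MRP = 13.46% − 4.60% = 8.86%
CAPM required = R_f + β·MRP = 4.60% + 0.82 × 8.86% = 11.8652%
α = realised − required = 9.7257% − 11.8652% = -2.14%

-2.14%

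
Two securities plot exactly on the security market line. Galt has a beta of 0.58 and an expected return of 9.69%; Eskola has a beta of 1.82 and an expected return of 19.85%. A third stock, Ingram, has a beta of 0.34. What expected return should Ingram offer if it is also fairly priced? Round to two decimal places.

MRP (SML slope) = (19.85% − 9.69%) / (1.82 − 0.58) = 10.16% / 1.24 = 8.1935%
R_f (intercept) = 9.69% − 0.58 × 8.1935% = 4.9378%
E(R_Ingram) = R_f + β × MRP = 4.9378% + 0.34 × 8.1935% = 7.72%

7.72%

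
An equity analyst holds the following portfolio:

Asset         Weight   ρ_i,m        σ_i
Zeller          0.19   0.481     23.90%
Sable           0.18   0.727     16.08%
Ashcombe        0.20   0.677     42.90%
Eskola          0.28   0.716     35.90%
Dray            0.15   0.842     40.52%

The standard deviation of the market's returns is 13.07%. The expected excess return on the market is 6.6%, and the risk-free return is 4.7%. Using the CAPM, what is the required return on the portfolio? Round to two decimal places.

β_Zeller = 0.481 × 23.90% / 13.07% = 0.8796
β_Sable = 0.727 × 16.08% / 13.07% = 0.8944
β_Ashcombe = 0.677 × 42.90% / 13.07% = 2.2221
β_Eskola = 0.716 × 35.90% / 13.07% = 1.9667
β_Dray = 0.842 × 40.52% / 13.07% = 2.6104
β_P = Σ w_i β_i = 0.19×0.8796 + 0.18×0.8944 + 0.20×2.2221 + 0.28×1.9667 + 0.15×2.6104 = 1.7148
E(R_P) = R_f + β_P × MRP = 4.7% + 1.7148 × 6.6% = 16.02%

16.02%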